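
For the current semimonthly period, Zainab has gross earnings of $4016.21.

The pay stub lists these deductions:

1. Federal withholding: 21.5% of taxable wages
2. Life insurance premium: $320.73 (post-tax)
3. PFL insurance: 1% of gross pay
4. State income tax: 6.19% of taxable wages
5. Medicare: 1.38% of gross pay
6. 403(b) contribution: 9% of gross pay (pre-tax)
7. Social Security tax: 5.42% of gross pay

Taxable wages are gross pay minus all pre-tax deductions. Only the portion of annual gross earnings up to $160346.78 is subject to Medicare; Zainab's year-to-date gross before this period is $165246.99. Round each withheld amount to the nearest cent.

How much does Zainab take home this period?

$2064.18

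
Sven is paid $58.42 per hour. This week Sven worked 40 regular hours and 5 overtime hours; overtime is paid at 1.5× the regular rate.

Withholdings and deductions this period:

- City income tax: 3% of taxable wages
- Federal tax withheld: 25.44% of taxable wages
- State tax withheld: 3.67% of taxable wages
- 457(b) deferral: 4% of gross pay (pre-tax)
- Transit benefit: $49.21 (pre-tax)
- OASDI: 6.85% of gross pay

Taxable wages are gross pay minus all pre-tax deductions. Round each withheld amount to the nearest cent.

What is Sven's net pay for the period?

Regular pay: 40 × $58.42 = $2,336.80
Overtime pay: 5 × $58.42 × 1.5 = $438.15
Gross pay = $2,336.80 + $438.15 = $2,774.95
457(b) deferral: $2,774.95 × 0.04 = $111.00
Transit benefit: $49.21
Pre-tax total = $111.00 + $49.21 = $160.21
Taxable wages = $2,774.95 − $160.21 = $2,614.74
Federal tax withheld: $2,614.74 × 0.2544 = $665.19
State tax withheld: $2,614.74 × 0.0367 = $95.96
City income tax: $2,614.74 × 0.03 = $78.44
OASDI: $2,774.95 × 0.0685 = $190.08
Total deductions = $111.00 + $49.21 + $665.19 + $95.96 + $78.44 + $190.08 = $1,189.88
Net pay = $2,774.95 − $1,189.88 = $1,585.07

$1,585.07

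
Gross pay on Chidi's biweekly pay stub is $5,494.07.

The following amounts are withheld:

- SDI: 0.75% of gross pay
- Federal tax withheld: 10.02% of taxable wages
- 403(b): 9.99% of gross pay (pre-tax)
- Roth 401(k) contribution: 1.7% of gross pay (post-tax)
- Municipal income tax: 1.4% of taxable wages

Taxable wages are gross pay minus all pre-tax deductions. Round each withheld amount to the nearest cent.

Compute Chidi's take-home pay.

403(b): $5,494.07 × 0.0999 = $548.86
Taxable wages = $5,494.07 − $548.86 = $4,945.21
Federal tax withheld: $4,945.21 × 0.1002 = $495.51
Municipal income tax: $4,945.21 × 0.014 = $69.23
SDI: $5,494.07 × 0.0075 = $41.21
Roth 401(k) contribution: $5,494.07 × 0.017 = $93.40
Total deductions = $548.86 + $495.51 + $69.23 + $41.21 + $93.40 = $1,248.21
Net pay = $5,494.07 − $1,248.21 = $4,245.86

$4,245.86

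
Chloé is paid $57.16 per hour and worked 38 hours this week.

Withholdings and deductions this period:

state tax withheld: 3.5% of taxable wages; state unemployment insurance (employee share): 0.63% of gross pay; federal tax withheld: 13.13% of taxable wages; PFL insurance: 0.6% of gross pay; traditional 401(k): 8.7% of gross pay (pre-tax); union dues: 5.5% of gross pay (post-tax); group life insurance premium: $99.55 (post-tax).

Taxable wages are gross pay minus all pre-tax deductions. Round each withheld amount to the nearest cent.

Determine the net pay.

$1407.60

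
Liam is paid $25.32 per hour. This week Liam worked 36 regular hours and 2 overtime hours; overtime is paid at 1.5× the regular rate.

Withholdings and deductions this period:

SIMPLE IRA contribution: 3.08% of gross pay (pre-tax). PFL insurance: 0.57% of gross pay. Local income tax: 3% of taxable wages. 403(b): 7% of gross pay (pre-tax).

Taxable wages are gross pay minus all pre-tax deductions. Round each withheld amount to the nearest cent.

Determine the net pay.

$855.68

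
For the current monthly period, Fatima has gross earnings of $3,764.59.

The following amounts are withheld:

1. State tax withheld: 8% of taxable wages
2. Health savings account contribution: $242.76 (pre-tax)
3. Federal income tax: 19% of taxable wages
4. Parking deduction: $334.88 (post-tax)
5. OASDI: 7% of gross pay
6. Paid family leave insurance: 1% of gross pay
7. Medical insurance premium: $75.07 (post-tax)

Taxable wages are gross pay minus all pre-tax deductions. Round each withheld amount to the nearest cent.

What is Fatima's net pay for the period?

$1,859.81

Health savings account contribution: $242.76
Taxable wages = $3,764.59 − $242.76 = $3,521.83
Federal income tax: $3,521.83 × 0.19 = $669.15
State tax withheld: $3,521.83 × 0.08 = $281.75
Paid family leave insurance: $3,764.59 × 0.01 = $37.65
OASDI: $3,764.59 × 0.07 = $263.52
Parking deduction: $334.88
Medical insurance premium: $75.07
Total deductions = $242.76 + $669.15 + $281.75 + $37.65 + $263.52 + $334.88 + $75.07 = $1,904.78
Net pay = $3,764.59 − $1,904.78 = $1,859.81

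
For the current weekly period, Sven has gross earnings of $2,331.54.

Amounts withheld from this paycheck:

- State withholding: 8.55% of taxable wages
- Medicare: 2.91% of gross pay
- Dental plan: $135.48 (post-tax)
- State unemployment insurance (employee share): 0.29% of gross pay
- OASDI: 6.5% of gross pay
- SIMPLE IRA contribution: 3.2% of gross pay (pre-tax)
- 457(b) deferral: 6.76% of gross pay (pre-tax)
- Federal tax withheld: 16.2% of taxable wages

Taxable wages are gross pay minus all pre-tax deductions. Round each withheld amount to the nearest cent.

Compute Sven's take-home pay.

$1,218.10

457(b) deferral: $2,331.54 × 0.0676 = $157.61
SIMPLE IRA contribution: $2,331.54 × 0.032 = $74.61
Pre-tax total = $157.61 + $74.61 = $232.22
Taxable wages = $2,331.54 − $232.22 = $2,099.32
State withholding: $2,099.32 × 0.0855 = $179.49
Federal tax withheld: $2,099.32 × 0.162 = $340.09
OASDI: $2,331.54 × 0.065 = $151.55
State unemployment insurance (employee share): $2,331.54 × 0.0029 = $6.76
Medicare: $2,331.54 × 0.0291 = $67.85
Dental plan: $135.48
Total deductions = $157.61 + $74.61 + $179.49 + $340.09 + $151.55 + $6.76 + $67.85 + $135.48 = $1,113.44
Net pay = $2,331.54 − $1,113.44 = $1,218.10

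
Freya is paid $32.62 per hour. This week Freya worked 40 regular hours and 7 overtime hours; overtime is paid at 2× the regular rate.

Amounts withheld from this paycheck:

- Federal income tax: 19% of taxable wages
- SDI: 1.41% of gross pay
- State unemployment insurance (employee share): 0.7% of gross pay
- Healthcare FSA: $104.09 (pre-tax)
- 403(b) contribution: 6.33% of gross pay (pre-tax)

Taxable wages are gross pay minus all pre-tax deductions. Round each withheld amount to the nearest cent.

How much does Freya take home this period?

Regular pay: 40 × $32.62 = $1,304.80
Overtime pay: 7 × $32.62 × 2 = $456.68
Gross pay = $1,304.80 + $456.68 = $1,761.48
Healthcare FSA: $104.09
403(b) contribution: $1,761.48 × 0.0633 = $111.50
Pre-tax total = $104.09 + $111.50 = $215.59
Taxable wages = $1,761.48 − $215.59 = $1,545.89
Federal income tax: $1,545.89 × 0.19 = $293.72
SDI: $1,761.48 × 0.0141 = $24.84
State unemployment insurance (employee share): $1,761.48 × 0.007 = $12.33
Total deductions = $104.09 + $111.50 + $293.72 + $24.84 + $12.33 = $546.48
Net pay = $1,761.48 − $546.48 = $1,215.00

$1,215.00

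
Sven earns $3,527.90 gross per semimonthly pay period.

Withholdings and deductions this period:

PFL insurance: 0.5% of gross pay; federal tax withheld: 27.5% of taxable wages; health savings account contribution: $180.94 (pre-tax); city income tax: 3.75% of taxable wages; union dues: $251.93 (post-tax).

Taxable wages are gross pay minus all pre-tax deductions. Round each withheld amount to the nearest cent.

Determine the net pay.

$2,031.47

Health savings account contribution: $180.94
Taxable wages = $3,527.90 − $180.94 = $3,346.96
Federal tax withheld: $3,346.96 × 0.275 = $920.41
City income tax: $3,346.96 × 0.0375 = $125.51
PFL insurance: $3,527.90 × 0.005 = $17.64
Union dues: $251.93
Total deductions = $180.94 + $920.41 + $125.51 + $17.64 + $251.93 = $1,496.43
Net pay = $3,527.90 − $1,496.43 = $2,031.47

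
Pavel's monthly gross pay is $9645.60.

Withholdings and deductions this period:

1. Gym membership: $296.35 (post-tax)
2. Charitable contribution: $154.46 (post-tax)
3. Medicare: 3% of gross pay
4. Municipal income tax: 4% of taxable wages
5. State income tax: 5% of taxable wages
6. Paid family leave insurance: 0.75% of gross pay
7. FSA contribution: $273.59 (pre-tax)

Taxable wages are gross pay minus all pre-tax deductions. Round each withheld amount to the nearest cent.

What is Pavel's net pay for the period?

$7716.01

FSA contribution: $273.59
Taxable wages = $9645.60 − $273.59 = $9372.01
State income tax: $9372.01 × 0.05 = $468.60
Municipal income tax: $9372.01 × 0.04 = $374.88
Paid family leave insurance: $9645.60 × 0.0075 = $72.34
Medicare: $9645.60 × 0.03 = $289.37
Charitable contribution: $154.46
Gym membership: $296.35
Total deductions = $273.59 + $468.60 + $374.88 + $72.34 + $289.37 + $154.46 + $296.35 = $1929.59
Net pay = $9645.60 − $1929.59 = $7716.01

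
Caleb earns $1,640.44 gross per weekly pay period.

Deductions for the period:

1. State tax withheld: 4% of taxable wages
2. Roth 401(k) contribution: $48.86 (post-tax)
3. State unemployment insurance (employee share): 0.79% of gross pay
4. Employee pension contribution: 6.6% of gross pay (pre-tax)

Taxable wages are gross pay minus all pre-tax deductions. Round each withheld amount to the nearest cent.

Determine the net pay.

$1,409.06

Employee pension contribution: $1,640.44 × 0.066 = $108.27
Taxable wages = $1,640.44 − $108.27 = $1,532.17
State tax withheld: $1,532.17 × 0.04 = $61.29
State unemployment insurance (employee share): $1,640.44 × 0.0079 = $12.96
Roth 401(k) contribution: $48.86
Total deductions = $108.27 + $61.29 + $12.96 + $48.86 = $231.38
Net pay = $1,640.44 − $231.38 = $1,409.06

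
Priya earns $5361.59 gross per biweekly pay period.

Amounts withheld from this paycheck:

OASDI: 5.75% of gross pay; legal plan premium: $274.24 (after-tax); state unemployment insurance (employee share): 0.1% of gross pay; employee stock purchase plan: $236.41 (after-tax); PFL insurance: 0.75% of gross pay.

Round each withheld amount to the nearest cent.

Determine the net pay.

$4497.08

PFL insurance: $5361.59 × 0.0075 = $40.21
State unemployment insurance (employee share): $5361.59 × 0.001 = $5.36
OASDI: $5361.59 × 0.0575 = $308.29
Legal plan premium: $274.24
Employee stock purchase plan: $236.41
Total deductions = $40.21 + $5.36 + $308.29 + $274.24 + $236.41 = $864.51
Net pay = $5361.59 − $864.51 = $4497.08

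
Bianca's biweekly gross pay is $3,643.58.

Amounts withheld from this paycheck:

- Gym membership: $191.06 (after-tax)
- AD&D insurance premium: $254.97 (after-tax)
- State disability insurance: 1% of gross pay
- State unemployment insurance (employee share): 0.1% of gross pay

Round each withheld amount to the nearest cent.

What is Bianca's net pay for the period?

$3,157.47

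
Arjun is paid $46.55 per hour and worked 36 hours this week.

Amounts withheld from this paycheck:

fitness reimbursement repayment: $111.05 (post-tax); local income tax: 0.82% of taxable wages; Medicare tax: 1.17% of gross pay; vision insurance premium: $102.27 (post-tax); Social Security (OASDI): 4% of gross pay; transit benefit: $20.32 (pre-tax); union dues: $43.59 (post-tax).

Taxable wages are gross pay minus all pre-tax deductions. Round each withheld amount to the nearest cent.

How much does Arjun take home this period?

Gross pay: 36 × $46.55 = $1,675.80
Transit benefit: $20.32
Taxable wages = $1,675.80 − $20.32 = $1,655.48
Local income tax: $1,655.48 × 0.0082 = $13.57
Medicare tax: $1,675.80 × 0.0117 = $19.61
Social Security (OASDI): $1,675.80 × 0.04 = $67.03
Union dues: $43.59
Vision insurance premium: $102.27
Fitness reimbursement repayment: $111.05
Total deductions = $20.32 + $13.57 + $19.61 + $67.03 + $43.59 + $102.27 + $111.05 = $377.44
Net pay = $1,675.80 − $377.44 = $1,298.36

$1,298.36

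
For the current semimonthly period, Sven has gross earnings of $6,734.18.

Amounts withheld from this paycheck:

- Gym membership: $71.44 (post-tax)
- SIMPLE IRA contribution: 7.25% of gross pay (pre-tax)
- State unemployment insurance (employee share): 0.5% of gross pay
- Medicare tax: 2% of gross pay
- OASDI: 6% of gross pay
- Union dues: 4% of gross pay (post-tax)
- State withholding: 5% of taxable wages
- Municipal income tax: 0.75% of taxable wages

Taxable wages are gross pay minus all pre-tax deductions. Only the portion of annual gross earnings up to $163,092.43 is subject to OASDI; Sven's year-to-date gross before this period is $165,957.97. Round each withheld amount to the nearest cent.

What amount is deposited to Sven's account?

$5,377.65

SIMPLE IRA contribution: $6,734.18 × 0.0725 = $488.23
Taxable wages = $6,734.18 − $488.23 = $6,245.95
Municipal income tax: $6,245.95 × 0.0075 = $46.84
State withholding: $6,245.95 × 0.05 = $312.30
Medicare tax: $6,734.18 × 0.02 = $134.68
State unemployment insurance (employee share): $6,734.18 × 0.005 = $33.67
OASDI: annual cap $163,092.43 already reached (YTD $165,957.97), so $0.00
Gym membership: $71.44
Union dues: $6,734.18 × 0.04 = $269.37
Total deductions = $488.23 + $46.84 + $312.30 + $134.68 + $33.67 + $0.00 + $71.44 + $269.37 = $1,356.53
Net pay = $6,734.18 − $1,356.53 = $5,377.65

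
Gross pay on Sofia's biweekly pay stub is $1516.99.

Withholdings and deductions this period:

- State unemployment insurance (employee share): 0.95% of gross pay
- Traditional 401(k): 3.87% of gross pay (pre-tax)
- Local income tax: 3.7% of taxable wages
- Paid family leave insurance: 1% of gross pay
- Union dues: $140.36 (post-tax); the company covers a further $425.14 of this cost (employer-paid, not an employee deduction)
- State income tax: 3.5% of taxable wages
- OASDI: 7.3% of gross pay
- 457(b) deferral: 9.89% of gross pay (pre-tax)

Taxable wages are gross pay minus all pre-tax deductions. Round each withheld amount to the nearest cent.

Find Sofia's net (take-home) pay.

$933.37

Traditional 401(k): $1516.99 × 0.0387 = $58.71
457(b) deferral: $1516.99 × 0.0989 = $150.03
Pre-tax total = $58.71 + $150.03 = $208.74
Taxable wages = $1516.99 − $208.74 = $1308.25
Local income tax: $1308.25 × 0.037 = $48.41
State income tax: $1308.25 × 0.035 = $45.79
OASDI: $1516.99 × 0.073 = $110.74
State unemployment insurance (employee share): $1516.99 × 0.0095 = $14.41
Paid family leave insurance: $1516.99 × 0.01 = $15.17
Union dues: $140.36
(Employer's $425.14 toward union dues is not withheld from the employee.)
Total deductions = $58.71 + $150.03 + $48.41 + $45.79 + $110.74 + $14.41 + $15.17 + $140.36 = $583.62
Net pay = $1516.99 − $583.62 = $933.37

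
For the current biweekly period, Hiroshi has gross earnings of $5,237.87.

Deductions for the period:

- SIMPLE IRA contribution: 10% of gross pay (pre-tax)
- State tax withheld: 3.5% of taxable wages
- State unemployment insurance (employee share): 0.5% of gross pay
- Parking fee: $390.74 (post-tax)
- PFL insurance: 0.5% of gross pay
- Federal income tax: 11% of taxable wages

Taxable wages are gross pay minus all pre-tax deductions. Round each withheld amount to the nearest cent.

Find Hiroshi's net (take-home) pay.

SIMPLE IRA contribution: $5,237.87 × 0.1 = $523.79
Taxable wages = $5,237.87 − $523.79 = $4,714.08
State tax withheld: $4,714.08 × 0.035 = $164.99
Federal income tax: $4,714.08 × 0.11 = $518.55
PFL insurance: $5,237.87 × 0.005 = $26.19
State unemployment insurance (employee share): $5,237.87 × 0.005 = $26.19
Parking fee: $390.74
Total deductions = $523.79 + $164.99 + $518.55 + $26.19 + $26.19 + $390.74 = $1,650.45
Net pay = $5,237.87 − $1,650.45 = $3,587.42

$3,587.42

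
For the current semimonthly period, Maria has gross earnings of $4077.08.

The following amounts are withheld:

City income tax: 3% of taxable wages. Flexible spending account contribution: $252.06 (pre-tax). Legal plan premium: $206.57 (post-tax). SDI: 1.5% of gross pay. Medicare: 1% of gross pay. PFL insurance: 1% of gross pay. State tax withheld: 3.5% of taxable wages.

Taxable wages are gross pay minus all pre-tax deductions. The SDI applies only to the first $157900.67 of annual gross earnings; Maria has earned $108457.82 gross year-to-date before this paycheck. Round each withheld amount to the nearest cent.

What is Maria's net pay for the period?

$3227.12

Flexible spending account contribution: $252.06
Taxable wages = $4077.08 − $252.06 = $3825.02
State tax withheld: $3825.02 × 0.035 = $133.88
City income tax: $3825.02 × 0.03 = $114.75
Medicare: $4077.08 × 0.01 = $40.77
SDI: cap not yet reached, full $4077.08 is subject → $4077.08 × 0.015 = $61.16
PFL insurance: $4077.08 × 0.01 = $40.77
Legal plan premium: $206.57
Total deductions = $252.06 + $133.88 + $114.75 + $40.77 + $61.16 + $40.77 + $206.57 = $849.96
Net pay = $4077.08 − $849.96 = $3227.12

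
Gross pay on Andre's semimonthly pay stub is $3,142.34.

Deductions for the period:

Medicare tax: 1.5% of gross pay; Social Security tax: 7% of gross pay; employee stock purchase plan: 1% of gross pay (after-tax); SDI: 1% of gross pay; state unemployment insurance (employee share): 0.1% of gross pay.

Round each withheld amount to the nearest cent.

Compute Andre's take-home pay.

$2,809.26

State unemployment insurance (employee share): $3,142.34 × 0.001 = $3.14
SDI: $3,142.34 × 0.01 = $31.42
Social Security tax: $3,142.34 × 0.07 = $219.96
Medicare tax: $3,142.34 × 0.015 = $47.14
Employee stock purchase plan: $3,142.34 × 0.01 = $31.42
Total deductions = $3.14 + $31.42 + $219.96 + $47.14 + $31.42 = $333.08
Net pay = $3,142.34 − $333.08 = $2,809.26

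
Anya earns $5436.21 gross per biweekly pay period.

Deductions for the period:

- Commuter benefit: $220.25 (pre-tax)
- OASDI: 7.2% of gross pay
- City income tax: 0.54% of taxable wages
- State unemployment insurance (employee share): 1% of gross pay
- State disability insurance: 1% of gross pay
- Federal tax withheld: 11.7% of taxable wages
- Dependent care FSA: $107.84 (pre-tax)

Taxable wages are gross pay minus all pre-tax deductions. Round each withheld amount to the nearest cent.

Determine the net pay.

$3982.76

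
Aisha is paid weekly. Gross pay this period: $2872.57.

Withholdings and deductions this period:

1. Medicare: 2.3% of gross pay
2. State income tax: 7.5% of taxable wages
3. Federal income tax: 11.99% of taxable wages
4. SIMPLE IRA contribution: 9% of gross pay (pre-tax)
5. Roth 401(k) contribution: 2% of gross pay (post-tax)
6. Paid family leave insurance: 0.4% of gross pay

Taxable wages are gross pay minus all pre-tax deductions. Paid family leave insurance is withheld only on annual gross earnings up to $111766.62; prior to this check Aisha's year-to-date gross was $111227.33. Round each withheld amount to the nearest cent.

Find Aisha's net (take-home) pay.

SIMPLE IRA contribution: $2872.57 × 0.09 = $258.53
Taxable wages = $2872.57 − $258.53 = $2614.04
Federal income tax: $2614.04 × 0.1199 = $313.42
State income tax: $2614.04 × 0.075 = $196.05
Paid family leave insurance: only $111766.62 − $111227.33 = $539.29 of this check is subject → $539.29 × 0.004 = $2.16
Medicare: $2872.57 × 0.023 = $66.07
Roth 401(k) contribution: $2872.57 × 0.02 = $57.45
Total deductions = $258.53 + $313.42 + $196.05 + $2.16 + $66.07 + $57.45 = $893.68
Net pay = $2872.57 − $893.68 = $1978.89

$1978.89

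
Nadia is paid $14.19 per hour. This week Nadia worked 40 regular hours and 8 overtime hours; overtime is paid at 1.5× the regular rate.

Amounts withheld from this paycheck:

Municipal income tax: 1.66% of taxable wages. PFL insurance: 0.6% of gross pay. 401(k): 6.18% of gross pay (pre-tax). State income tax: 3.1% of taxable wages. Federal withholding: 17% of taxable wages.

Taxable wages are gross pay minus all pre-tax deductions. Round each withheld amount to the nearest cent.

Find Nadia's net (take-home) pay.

$537.21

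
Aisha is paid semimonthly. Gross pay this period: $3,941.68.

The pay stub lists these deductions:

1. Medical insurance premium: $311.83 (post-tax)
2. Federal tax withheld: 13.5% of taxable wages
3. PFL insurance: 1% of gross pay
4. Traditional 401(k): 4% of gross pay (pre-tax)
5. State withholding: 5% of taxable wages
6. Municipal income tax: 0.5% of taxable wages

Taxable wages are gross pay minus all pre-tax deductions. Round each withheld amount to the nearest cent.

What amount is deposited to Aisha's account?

$2,713.80

Traditional 401(k): $3,941.68 × 0.04 = $157.67
Taxable wages = $3,941.68 − $157.67 = $3,784.01
Federal tax withheld: $3,784.01 × 0.135 = $510.84
Municipal income tax: $3,784.01 × 0.005 = $18.92
State withholding: $3,784.01 × 0.05 = $189.20
PFL insurance: $3,941.68 × 0.01 = $39.42
Medical insurance premium: $311.83
Total deductions = $157.67 + $510.84 + $18.92 + $189.20 + $39.42 + $311.83 = $1,227.88
Net pay = $3,941.68 − $1,227.88 = $2,713.80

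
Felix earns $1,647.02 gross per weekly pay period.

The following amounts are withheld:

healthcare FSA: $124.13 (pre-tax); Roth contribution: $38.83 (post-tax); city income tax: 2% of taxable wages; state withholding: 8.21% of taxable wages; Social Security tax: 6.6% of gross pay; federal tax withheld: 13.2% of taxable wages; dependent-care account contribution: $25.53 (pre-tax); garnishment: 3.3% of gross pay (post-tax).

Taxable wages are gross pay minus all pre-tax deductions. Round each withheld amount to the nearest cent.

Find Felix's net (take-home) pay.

$944.95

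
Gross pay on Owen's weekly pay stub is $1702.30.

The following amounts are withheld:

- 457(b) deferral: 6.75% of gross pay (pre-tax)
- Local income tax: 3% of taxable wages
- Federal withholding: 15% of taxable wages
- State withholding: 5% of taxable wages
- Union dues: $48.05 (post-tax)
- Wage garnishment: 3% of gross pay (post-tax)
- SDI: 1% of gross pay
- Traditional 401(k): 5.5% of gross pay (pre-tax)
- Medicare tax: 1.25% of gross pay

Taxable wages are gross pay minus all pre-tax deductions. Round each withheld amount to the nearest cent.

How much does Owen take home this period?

$1012.78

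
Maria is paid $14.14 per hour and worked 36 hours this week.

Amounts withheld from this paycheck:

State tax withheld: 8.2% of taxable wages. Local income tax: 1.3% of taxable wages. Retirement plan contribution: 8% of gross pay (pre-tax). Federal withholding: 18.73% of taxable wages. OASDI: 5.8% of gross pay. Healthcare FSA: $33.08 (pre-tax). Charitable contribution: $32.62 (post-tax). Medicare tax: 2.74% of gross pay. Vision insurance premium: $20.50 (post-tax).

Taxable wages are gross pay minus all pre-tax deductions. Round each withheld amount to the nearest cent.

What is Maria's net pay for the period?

Gross pay: 36 × $14.14 = $509.04
Healthcare FSA: $33.08
Retirement plan contribution: $509.04 × 0.08 = $40.72
Pre-tax total = $33.08 + $40.72 = $73.80
Taxable wages = $509.04 − $73.80 = $435.24
State tax withheld: $435.24 × 0.082 = $35.69
Local income tax: $435.24 × 0.013 = $5.66
Federal withholding: $435.24 × 0.1873 = $81.52
OASDI: $509.04 × 0.058 = $29.52
Medicare tax: $509.04 × 0.0274 = $13.95
Charitable contribution: $32.62
Vision insurance premium: $20.50
Total deductions = $33.08 + $40.72 + $35.69 + $5.66 + $81.52 + $29.52 + $13.95 + $32.62 + $20.50 = $293.26
Net pay = $509.04 − $293.26 = $215.78

$215.78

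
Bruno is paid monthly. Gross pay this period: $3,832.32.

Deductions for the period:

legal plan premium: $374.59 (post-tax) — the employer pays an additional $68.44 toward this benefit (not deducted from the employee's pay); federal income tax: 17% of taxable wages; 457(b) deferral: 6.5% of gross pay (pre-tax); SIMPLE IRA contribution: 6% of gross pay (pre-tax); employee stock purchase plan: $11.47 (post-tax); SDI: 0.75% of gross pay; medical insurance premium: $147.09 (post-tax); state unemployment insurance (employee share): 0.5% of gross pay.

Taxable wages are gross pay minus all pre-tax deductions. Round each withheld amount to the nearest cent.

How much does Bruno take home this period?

$2,202.17

457(b) deferral: $3,832.32 × 0.065 = $249.10
SIMPLE IRA contribution: $3,832.32 × 0.06 = $229.94
Pre-tax total = $249.10 + $229.94 = $479.04
Taxable wages = $3,832.32 − $479.04 = $3,353.28
Federal income tax: $3,353.28 × 0.17 = $570.06
State unemployment insurance (employee share): $3,832.32 × 0.005 = $19.16
SDI: $3,832.32 × 0.0075 = $28.74
Medical insurance premium: $147.09
Employee stock purchase plan: $11.47
Legal plan premium: $374.59
(Employer's $68.44 toward legal plan premium is not withheld from the employee.)
Total deductions = $249.10 + $229.94 + $570.06 + $19.16 + $28.74 + $147.09 + $11.47 + $374.59 = $1,630.15
Net pay = $3,832.32 − $1,630.15 = $2,202.17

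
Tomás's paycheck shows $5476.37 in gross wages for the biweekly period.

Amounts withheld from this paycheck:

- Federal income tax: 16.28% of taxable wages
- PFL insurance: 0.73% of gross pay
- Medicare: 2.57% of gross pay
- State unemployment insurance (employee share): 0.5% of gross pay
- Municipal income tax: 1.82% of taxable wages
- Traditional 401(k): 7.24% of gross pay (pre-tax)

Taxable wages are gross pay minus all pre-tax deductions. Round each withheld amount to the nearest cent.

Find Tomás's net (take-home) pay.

Traditional 401(k): $5476.37 × 0.0724 = $396.49
Taxable wages = $5476.37 − $396.49 = $5079.88
Federal income tax: $5079.88 × 0.1628 = $827.00
Municipal income tax: $5079.88 × 0.0182 = $92.45
State unemployment insurance (employee share): $5476.37 × 0.005 = $27.38
PFL insurance: $5476.37 × 0.0073 = $39.98
Medicare: $5476.37 × 0.0257 = $140.74
Total deductions = $396.49 + $827.00 + $92.45 + $27.38 + $39.98 + $140.74 = $1524.04
Net pay = $5476.37 − $1524.04 = $3952.33

$3952.33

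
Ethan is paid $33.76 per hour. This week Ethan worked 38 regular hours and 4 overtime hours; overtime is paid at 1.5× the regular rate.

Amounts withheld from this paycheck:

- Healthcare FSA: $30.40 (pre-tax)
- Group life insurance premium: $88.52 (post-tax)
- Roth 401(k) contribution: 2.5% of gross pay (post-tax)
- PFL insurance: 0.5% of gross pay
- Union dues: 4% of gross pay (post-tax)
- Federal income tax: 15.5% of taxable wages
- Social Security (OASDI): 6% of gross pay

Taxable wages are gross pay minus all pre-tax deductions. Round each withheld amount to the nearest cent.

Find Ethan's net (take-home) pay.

$947.87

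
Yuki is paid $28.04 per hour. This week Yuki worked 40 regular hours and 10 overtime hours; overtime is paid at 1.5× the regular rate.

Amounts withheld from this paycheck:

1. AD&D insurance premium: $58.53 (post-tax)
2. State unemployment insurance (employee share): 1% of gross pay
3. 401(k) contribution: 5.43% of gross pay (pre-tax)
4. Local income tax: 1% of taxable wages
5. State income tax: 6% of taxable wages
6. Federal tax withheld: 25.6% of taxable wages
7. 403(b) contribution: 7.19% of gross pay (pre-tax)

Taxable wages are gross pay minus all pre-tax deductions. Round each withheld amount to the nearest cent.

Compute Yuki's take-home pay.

Regular pay: 40 × $28.04 = $1,121.60
Overtime pay: 10 × $28.04 × 1.5 = $420.60
Gross pay = $1,121.60 + $420.60 = $1,542.20
401(k) contribution: $1,542.20 × 0.0543 = $83.74
403(b) contribution: $1,542.20 × 0.0719 = $110.88
Pre-tax total = $83.74 + $110.88 = $194.62
Taxable wages = $1,542.20 − $194.62 = $1,347.58
Local income tax: $1,347.58 × 0.01 = $13.48
State income tax: $1,347.58 × 0.06 = $80.85
Federal tax withheld: $1,347.58 × 0.256 = $344.98
State unemployment insurance (employee share): $1,542.20 × 0.01 = $15.42
AD&D insurance premium: $58.53
Total deductions = $83.74 + $110.88 + $13.48 + $80.85 + $344.98 + $15.42 + $58.53 = $707.88
Net pay = $1,542.20 − $707.88 = $834.32

$834.32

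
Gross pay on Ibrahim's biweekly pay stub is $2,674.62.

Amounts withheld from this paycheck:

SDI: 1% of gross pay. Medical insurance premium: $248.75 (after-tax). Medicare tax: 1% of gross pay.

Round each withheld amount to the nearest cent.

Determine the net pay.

SDI: $2,674.62 × 0.01 = $26.75
Medicare tax: $2,674.62 × 0.01 = $26.75
Medical insurance premium: $248.75
Total deductions = $26.75 + $26.75 + $248.75 = $302.25
Net pay = $2,674.62 − $302.25 = $2,372.37

$2,372.37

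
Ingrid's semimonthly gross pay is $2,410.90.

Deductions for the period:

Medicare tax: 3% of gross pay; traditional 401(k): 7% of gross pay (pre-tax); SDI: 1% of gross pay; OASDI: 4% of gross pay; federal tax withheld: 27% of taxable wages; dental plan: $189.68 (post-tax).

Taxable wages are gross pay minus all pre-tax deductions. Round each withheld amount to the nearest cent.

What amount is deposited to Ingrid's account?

$1,254.20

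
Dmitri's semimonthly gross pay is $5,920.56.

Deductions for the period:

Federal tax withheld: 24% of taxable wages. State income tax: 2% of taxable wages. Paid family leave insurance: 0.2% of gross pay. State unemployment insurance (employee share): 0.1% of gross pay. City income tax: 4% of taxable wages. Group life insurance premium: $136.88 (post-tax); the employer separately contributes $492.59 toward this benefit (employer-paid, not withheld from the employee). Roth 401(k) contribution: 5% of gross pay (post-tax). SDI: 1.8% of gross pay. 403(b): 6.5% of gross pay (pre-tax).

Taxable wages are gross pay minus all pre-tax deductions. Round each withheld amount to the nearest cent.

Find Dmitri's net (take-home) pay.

403(b): $5,920.56 × 0.065 = $384.84
Taxable wages = $5,920.56 − $384.84 = $5,535.72
State income tax: $5,535.72 × 0.02 = $110.71
City income tax: $5,535.72 × 0.04 = $221.43
Federal tax withheld: $5,535.72 × 0.24 = $1,328.57
Paid family leave insurance: $5,920.56 × 0.002 = $11.84
SDI: $5,920.56 × 0.018 = $106.57
State unemployment insurance (employee share): $5,920.56 × 0.001 = $5.92
Roth 401(k) contribution: $5,920.56 × 0.05 = $296.03
Group life insurance premium: $136.88
(Employer's $492.59 toward group life insurance premium is not withheld from the employee.)
Total deductions = $384.84 + $110.71 + $221.43 + $1,328.57 + $11.84 + $106.57 + $5.92 + $296.03 + $136.88 = $2,602.79
Net pay = $5,920.56 − $2,602.79 = $3,317.77

$3,317.77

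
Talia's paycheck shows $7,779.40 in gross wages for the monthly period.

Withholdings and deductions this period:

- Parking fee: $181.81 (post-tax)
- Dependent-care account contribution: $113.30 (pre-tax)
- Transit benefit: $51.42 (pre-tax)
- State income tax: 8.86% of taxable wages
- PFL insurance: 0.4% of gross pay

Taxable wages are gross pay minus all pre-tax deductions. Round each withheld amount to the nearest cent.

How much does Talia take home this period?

$6,727.09

Transit benefit: $51.42
Dependent-care account contribution: $113.30
Pre-tax total = $51.42 + $113.30 = $164.72
Taxable wages = $7,779.40 − $164.72 = $7,614.68
State income tax: $7,614.68 × 0.0886 = $674.66
PFL insurance: $7,779.40 × 0.004 = $31.12
Parking fee: $181.81
Total deductions = $51.42 + $113.30 + $674.66 + $31.12 + $181.81 = $1,052.31
Net pay = $7,779.40 − $1,052.31 = $6,727.09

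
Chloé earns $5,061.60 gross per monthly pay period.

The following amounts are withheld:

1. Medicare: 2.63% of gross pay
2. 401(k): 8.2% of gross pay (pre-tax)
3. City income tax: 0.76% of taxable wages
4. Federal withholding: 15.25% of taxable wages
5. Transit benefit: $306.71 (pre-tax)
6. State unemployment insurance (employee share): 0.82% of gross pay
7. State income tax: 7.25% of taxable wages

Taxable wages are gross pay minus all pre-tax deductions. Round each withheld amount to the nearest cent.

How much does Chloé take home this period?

$3,155.76

401(k): $5,061.60 × 0.082 = $415.05
Transit benefit: $306.71
Pre-tax total = $415.05 + $306.71 = $721.76
Taxable wages = $5,061.60 − $721.76 = $4,339.84
City income tax: $4,339.84 × 0.0076 = $32.98
State income tax: $4,339.84 × 0.0725 = $314.64
Federal withholding: $4,339.84 × 0.1525 = $661.83
State unemployment insurance (employee share): $5,061.60 × 0.0082 = $41.51
Medicare: $5,061.60 × 0.0263 = $133.12
Total deductions = $415.05 + $306.71 + $32.98 + $314.64 + $661.83 + $41.51 + $133.12 = $1,905.84
Net pay = $5,061.60 − $1,905.84 = $3,155.76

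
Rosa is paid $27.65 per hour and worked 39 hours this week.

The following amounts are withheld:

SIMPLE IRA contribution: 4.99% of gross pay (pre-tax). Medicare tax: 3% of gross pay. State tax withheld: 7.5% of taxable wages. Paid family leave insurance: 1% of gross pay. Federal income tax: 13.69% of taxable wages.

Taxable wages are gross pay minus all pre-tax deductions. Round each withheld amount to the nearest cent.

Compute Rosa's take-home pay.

Gross pay: 39 × $27.65 = $1,078.35
SIMPLE IRA contribution: $1,078.35 × 0.0499 = $53.81
Taxable wages = $1,078.35 − $53.81 = $1,024.54
State tax withheld: $1,024.54 × 0.075 = $76.84
Federal income tax: $1,024.54 × 0.1369 = $140.26
Paid family leave insurance: $1,078.35 × 0.01 = $10.78
Medicare tax: $1,078.35 × 0.03 = $32.35
Total deductions = $53.81 + $76.84 + $140.26 + $10.78 + $32.35 = $314.04
Net pay = $1,078.35 − $314.04 = $764.31

$764.31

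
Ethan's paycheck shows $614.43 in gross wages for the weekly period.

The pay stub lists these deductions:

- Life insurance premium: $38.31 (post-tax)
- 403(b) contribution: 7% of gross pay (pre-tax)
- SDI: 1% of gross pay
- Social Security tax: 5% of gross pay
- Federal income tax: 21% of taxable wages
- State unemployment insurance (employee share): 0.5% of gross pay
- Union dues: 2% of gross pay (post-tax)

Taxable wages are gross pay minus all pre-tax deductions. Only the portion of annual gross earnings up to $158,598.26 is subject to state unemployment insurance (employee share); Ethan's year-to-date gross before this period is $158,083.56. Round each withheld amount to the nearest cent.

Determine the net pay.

$361.39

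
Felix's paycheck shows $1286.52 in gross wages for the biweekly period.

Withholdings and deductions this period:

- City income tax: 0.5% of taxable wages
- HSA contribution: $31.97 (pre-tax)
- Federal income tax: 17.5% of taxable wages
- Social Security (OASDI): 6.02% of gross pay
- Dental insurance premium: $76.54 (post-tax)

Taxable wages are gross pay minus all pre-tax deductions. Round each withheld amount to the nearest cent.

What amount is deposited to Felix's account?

$874.74

HSA contribution: $31.97
Taxable wages = $1286.52 − $31.97 = $1254.55
Federal income tax: $1254.55 × 0.175 = $219.55
City income tax: $1254.55 × 0.005 = $6.27
Social Security (OASDI): $1286.52 × 0.0602 = $77.45
Dental insurance premium: $76.54
Total deductions = $31.97 + $219.55 + $6.27 + $77.45 + $76.54 = $411.78
Net pay = $1286.52 − $411.78 = $874.74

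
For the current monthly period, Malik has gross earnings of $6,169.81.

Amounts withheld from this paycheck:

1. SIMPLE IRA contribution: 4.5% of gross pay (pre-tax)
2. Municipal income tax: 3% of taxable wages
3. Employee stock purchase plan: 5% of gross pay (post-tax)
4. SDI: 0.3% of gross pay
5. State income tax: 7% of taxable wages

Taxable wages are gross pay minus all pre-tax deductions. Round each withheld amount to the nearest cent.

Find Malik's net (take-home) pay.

$4,975.95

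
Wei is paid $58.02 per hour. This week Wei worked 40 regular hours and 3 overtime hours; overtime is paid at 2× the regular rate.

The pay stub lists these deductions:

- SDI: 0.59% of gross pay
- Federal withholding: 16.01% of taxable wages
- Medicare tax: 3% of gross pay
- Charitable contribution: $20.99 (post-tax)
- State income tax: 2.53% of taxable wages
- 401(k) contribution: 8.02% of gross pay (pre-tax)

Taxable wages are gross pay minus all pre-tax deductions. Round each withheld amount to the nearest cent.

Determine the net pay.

$1882.93

Regular pay: 40 × $58.02 = $2320.80
Overtime pay: 3 × $58.02 × 2 = $348.12
Gross pay = $2320.80 + $348.12 = $2668.92
401(k) contribution: $2668.92 × 0.0802 = $214.05
Taxable wages = $2668.92 − $214.05 = $2454.87
Federal withholding: $2454.87 × 0.1601 = $393.02
State income tax: $2454.87 × 0.0253 = $62.11
SDI: $2668.92 × 0.0059 = $15.75
Medicare tax: $2668.92 × 0.03 = $80.07
Charitable contribution: $20.99
Total deductions = $214.05 + $393.02 + $62.11 + $15.75 + $80.07 + $20.99 = $785.99
Net pay = $2668.92 − $785.99 = $1882.93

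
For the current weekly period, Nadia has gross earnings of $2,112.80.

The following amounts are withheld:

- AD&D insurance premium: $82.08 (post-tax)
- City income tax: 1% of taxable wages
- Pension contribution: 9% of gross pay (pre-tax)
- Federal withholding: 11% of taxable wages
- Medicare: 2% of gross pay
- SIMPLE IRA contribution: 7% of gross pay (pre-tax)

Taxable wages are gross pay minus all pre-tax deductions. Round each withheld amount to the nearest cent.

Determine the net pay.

$1,437.44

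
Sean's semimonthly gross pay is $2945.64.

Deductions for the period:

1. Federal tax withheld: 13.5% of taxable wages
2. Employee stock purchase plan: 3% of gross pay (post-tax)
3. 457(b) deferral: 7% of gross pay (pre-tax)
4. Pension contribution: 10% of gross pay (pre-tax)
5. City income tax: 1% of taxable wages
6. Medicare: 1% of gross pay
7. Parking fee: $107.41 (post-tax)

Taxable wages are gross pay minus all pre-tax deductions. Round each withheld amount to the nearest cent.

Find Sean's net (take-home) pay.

$1865.14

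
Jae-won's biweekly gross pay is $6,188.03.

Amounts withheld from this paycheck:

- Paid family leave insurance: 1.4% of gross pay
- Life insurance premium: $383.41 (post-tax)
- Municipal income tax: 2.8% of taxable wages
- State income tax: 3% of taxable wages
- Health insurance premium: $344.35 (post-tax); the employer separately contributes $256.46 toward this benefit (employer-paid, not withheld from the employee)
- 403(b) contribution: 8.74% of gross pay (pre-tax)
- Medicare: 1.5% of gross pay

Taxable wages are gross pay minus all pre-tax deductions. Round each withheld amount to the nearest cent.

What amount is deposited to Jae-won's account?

$4,412.45

403(b) contribution: $6,188.03 × 0.0874 = $540.83
Taxable wages = $6,188.03 − $540.83 = $5,647.20
Municipal income tax: $5,647.20 × 0.028 = $158.12
State income tax: $5,647.20 × 0.03 = $169.42
Paid family leave insurance: $6,188.03 × 0.014 = $86.63
Medicare: $6,188.03 × 0.015 = $92.82
Health insurance premium: $344.35
Life insurance premium: $383.41
(Employer's $256.46 toward health insurance premium is not withheld from the employee.)
Total deductions = $540.83 + $158.12 + $169.42 + $86.63 + $92.82 + $344.35 + $383.41 = $1,775.58
Net pay = $6,188.03 − $1,775.58 = $4,412.45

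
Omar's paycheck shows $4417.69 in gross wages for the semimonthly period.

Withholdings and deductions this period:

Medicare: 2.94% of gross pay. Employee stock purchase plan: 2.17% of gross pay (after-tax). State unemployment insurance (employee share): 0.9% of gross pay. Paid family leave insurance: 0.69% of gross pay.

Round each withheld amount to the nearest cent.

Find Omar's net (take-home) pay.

$4121.71

State unemployment insurance (employee share): $4417.69 × 0.009 = $39.76
Paid family leave insurance: $4417.69 × 0.0069 = $30.48
Medicare: $4417.69 × 0.0294 = $129.88
Employee stock purchase plan: $4417.69 × 0.0217 = $95.86
Total deductions = $39.76 + $30.48 + $129.88 + $95.86 = $295.98
Net pay = $4417.69 − $295.98 = $4121.71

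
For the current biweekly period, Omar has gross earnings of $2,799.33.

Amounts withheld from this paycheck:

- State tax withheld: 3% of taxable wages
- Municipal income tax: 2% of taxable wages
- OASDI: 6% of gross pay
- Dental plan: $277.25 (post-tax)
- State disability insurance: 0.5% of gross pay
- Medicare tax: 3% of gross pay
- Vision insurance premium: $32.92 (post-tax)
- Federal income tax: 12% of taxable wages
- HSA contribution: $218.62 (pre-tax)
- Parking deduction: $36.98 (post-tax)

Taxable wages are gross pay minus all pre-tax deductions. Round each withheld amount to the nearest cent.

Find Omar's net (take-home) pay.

$1,528.90

HSA contribution: $218.62
Taxable wages = $2,799.33 − $218.62 = $2,580.71
Municipal income tax: $2,580.71 × 0.02 = $51.61
Federal income tax: $2,580.71 × 0.12 = $309.69
State tax withheld: $2,580.71 × 0.03 = $77.42
Medicare tax: $2,799.33 × 0.03 = $83.98
OASDI: $2,799.33 × 0.06 = $167.96
State disability insurance: $2,799.33 × 0.005 = $14.00
Parking deduction: $36.98
Vision insurance premium: $32.92
Dental plan: $277.25
Total deductions = $218.62 + $51.61 + $309.69 + $77.42 + $83.98 + $167.96 + $14.00 + $36.98 + $32.92 + $277.25 = $1,270.43
Net pay = $2,799.33 − $1,270.43 = $1,528.90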